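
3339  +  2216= 5555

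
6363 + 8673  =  15036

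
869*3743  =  3252667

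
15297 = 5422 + 9875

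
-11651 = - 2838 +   -  8813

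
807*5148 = 4154436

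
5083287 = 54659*93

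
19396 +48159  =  67555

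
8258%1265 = 668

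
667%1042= 667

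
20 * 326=6520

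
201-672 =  - 471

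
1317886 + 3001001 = 4318887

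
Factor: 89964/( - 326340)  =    -  3^1* 5^( - 1)*17^1*37^( - 1)=- 51/185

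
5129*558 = 2861982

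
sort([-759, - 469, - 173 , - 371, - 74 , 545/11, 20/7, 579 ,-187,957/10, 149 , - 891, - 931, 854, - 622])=[-931 , - 891, - 759, - 622, - 469 , - 371,  -  187, - 173,- 74,20/7, 545/11, 957/10, 149, 579, 854 ]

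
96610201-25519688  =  71090513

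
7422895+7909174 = 15332069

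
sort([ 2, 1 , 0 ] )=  [ 0, 1, 2]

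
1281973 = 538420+743553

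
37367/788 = 37367/788 = 47.42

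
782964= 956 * 819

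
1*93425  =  93425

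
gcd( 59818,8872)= 2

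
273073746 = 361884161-88810415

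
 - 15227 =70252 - 85479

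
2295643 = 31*74053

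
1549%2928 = 1549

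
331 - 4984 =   -  4653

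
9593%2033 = 1461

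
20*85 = 1700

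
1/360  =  1/360 = 0.00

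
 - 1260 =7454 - 8714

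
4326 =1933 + 2393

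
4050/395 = 810/79 = 10.25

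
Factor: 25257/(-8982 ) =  - 8419/2994 = - 2^(-1)*3^( - 1 )*499^ ( - 1)*8419^1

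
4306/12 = 358 + 5/6  =  358.83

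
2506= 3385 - 879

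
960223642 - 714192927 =246030715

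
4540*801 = 3636540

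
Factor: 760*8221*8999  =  2^3 * 5^1*19^1 * 8221^1 * 8999^1 = 56225392040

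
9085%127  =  68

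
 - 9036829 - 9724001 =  - 18760830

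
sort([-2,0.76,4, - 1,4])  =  [-2, - 1 , 0.76,4,4 ] 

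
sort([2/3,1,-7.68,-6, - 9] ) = [ - 9, - 7.68,-6 , 2/3, 1] 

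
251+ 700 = 951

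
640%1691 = 640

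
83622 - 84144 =-522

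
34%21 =13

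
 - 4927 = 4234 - 9161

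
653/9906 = 653/9906 = 0.07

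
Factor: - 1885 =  - 5^1*13^1* 29^1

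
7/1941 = 7/1941 = 0.00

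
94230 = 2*47115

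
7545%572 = 109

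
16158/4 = 4039 + 1/2  =  4039.50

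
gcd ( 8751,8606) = 1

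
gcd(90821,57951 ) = 1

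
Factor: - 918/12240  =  -3/40 = - 2^( - 3)* 3^1*5^(-1)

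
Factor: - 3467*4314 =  - 14956638  =  -2^1*3^1*719^1 * 3467^1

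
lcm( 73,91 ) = 6643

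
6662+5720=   12382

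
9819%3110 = 489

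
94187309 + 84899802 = 179087111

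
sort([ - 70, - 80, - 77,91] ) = [ - 80 , - 77, - 70, 91]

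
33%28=5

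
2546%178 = 54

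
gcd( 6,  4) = 2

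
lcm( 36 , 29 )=1044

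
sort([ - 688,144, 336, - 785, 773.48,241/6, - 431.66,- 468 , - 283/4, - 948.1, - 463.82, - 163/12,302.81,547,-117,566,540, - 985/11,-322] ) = [ - 948.1, - 785, - 688,  -  468 , - 463.82, - 431.66, - 322, - 117, - 985/11, - 283/4, - 163/12,  241/6, 144,302.81, 336,540,547,  566,  773.48] 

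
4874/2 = 2437 =2437.00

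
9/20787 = 3/6929  =  0.00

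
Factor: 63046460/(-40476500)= -5^( - 2 )*1301^1 * 2423^1*80953^(-1 ) = - 3152323/2023825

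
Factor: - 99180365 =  - 5^1*223^1 *88951^1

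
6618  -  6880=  - 262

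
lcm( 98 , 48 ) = 2352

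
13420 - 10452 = 2968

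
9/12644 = 9/12644=0.00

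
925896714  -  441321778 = 484574936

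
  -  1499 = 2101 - 3600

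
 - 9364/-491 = 9364/491 = 19.07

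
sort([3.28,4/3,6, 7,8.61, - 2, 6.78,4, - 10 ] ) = [ - 10, - 2,4/3, 3.28, 4, 6,6.78, 7 , 8.61 ] 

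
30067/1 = 30067 = 30067.00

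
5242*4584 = 24029328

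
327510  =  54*6065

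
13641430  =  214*63745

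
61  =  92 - 31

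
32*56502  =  1808064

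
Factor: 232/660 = 2^1*3^ ( - 1)*5^( - 1)*11^(-1)*29^1 =58/165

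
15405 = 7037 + 8368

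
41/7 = 41/7 = 5.86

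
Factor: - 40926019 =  - 19^1*487^1*4423^1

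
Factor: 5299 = 7^1*757^1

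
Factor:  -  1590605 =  - 5^1* 17^1*18713^1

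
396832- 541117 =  - 144285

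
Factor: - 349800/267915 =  - 440/337 = - 2^3 * 5^1*11^1*337^(-1 ) 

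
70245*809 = 56828205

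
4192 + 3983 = 8175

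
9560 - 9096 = 464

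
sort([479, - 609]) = [ - 609 , 479 ]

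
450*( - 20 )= - 9000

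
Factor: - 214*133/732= -2^( - 1 )*3^( - 1)*7^1 * 19^1*61^(  -  1) * 107^1 = - 14231/366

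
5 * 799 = 3995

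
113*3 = 339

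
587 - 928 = - 341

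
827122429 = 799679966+27442463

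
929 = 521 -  - 408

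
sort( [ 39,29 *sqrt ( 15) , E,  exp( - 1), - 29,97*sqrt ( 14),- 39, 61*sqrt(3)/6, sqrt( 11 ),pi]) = [ - 39,  -  29 , exp( - 1),E , pi , sqrt( 11) , 61 * sqrt(3 )/6,  39 , 29*sqrt( 15 ),97*sqrt(14) ] 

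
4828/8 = 1207/2 = 603.50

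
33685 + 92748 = 126433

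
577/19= 577/19 = 30.37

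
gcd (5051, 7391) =1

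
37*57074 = 2111738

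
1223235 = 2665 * 459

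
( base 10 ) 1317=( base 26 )1oh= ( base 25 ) 22h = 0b10100100101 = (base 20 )35h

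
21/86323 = 21/86323=0.00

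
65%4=1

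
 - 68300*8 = -546400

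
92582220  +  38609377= 131191597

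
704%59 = 55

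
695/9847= 695/9847 = 0.07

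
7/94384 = 7/94384 = 0.00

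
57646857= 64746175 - 7099318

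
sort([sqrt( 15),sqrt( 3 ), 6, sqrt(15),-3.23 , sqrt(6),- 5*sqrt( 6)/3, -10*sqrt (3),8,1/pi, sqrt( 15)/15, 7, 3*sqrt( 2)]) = [ - 10 * sqrt( 3) , - 5*sqrt ( 6)/3, - 3.23 , sqrt(15)/15, 1/pi, sqrt ( 3),  sqrt( 6), sqrt(15),sqrt( 15),3*  sqrt( 2),6,7, 8]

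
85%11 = 8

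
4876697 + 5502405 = 10379102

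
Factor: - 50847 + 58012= 7165 =5^1 * 1433^1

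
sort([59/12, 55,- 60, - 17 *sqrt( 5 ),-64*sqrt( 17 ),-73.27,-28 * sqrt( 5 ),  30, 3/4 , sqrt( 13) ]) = [ - 64*sqrt(17),-73.27,- 28 * sqrt(5), - 60, - 17*sqrt( 5),3/4 , sqrt( 13 ),59/12,30, 55 ] 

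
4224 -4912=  - 688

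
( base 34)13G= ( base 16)4FA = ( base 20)33e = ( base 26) 1N0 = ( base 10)1274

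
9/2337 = 3/779  =  0.00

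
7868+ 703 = 8571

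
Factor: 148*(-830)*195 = -2^3*3^1*5^2*13^1 * 37^1*  83^1 = - 23953800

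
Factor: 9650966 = 2^1*13^1*371191^1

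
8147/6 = 8147/6 = 1357.83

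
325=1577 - 1252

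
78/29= 2 + 20/29 = 2.69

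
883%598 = 285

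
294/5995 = 294/5995 =0.05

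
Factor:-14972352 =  - 2^6*3^1 * 29^1*2689^1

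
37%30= 7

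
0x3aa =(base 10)938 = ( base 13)572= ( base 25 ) 1CD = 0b1110101010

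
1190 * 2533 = 3014270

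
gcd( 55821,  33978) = 2427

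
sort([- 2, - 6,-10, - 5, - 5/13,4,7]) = [ - 10,- 6, - 5 ,  -  2, - 5/13, 4, 7 ]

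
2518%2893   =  2518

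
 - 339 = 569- 908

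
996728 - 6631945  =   - 5635217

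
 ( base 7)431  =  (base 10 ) 218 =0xDA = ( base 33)6k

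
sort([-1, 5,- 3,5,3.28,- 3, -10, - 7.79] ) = [-10,-7.79, - 3, - 3, - 1,3.28,5, 5 ]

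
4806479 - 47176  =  4759303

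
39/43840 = 39/43840 = 0.00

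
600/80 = 15/2=7.50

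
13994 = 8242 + 5752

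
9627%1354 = 149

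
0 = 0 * 84673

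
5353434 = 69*77586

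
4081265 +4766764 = 8848029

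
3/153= 1/51=0.02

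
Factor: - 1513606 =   -  2^1*31^1*24413^1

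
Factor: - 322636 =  - 2^2 * 79^1*1021^1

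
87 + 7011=7098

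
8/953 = 8/953 = 0.01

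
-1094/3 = - 1094/3 = -364.67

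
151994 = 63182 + 88812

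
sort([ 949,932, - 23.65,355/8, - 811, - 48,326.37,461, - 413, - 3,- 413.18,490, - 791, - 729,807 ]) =[ - 811, - 791, - 729,  -  413.18, - 413, - 48, - 23.65, - 3, 355/8,326.37, 461, 490, 807,932,949 ]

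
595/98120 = 119/19624 = 0.01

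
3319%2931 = 388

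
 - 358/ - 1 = 358+0/1  =  358.00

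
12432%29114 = 12432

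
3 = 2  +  1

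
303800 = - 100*( - 3038 )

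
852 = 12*71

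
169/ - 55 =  - 169/55 = - 3.07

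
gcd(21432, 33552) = 24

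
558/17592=93/2932 =0.03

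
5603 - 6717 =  - 1114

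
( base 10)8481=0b10000100100001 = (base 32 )891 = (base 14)313b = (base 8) 20441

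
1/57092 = 1/57092 = 0.00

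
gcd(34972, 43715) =8743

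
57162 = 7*8166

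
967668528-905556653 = 62111875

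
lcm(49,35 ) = 245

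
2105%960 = 185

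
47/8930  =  1/190 = 0.01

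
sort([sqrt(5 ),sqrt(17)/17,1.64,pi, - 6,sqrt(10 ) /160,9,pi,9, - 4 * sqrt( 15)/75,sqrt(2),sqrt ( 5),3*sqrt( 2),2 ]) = [ - 6, - 4*sqrt ( 15 ) /75 , sqrt (10)/160,sqrt( 17 ) /17, sqrt( 2),1.64,2,sqrt ( 5 ), sqrt( 5 ), pi,pi , 3*sqrt( 2 ), 9,9]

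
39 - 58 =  - 19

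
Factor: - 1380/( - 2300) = 3^1*5^(  -  1 ) = 3/5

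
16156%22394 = 16156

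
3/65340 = 1/21780 = 0.00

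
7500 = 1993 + 5507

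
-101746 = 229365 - 331111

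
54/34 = 1  +  10/17 = 1.59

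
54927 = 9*6103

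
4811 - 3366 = 1445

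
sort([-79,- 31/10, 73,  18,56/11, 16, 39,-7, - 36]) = [ - 79, - 36, - 7 , - 31/10,56/11, 16,18 , 39,73]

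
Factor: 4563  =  3^3 * 13^2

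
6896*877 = 6047792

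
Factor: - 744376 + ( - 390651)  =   - 23^1 * 61^1 * 809^1  =  -  1135027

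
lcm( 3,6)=6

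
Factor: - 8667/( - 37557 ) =3^1*13^(-1 ) = 3/13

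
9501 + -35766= - 26265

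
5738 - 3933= 1805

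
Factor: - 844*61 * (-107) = 5508788 = 2^2*61^1*107^1 *211^1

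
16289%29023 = 16289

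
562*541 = 304042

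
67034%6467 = 2364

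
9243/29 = 9243/29 =318.72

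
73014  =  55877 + 17137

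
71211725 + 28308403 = 99520128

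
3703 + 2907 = 6610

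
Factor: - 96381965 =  - 5^1*19^1*1014547^1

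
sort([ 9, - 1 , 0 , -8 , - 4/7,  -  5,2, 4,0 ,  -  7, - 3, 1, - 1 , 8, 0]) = [ - 8, - 7,-5,  -  3, - 1, - 1,- 4/7,  0,0, 0,1, 2,4,  8 , 9 ]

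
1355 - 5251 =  - 3896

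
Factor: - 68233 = -11^1*6203^1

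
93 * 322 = 29946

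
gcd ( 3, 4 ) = 1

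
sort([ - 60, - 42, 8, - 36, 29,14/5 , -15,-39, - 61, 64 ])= [ - 61, - 60,  -  42, - 39, - 36, - 15, 14/5,8, 29,64 ]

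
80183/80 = 80183/80 = 1002.29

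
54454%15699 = 7357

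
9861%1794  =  891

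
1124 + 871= 1995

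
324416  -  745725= -421309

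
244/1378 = 122/689= 0.18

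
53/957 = 53/957= 0.06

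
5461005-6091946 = -630941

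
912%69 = 15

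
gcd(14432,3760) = 16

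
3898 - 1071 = 2827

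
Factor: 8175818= 2^1*7^1*397^1*1471^1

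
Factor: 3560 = 2^3*5^1*89^1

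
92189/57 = 1617 +20/57 = 1617.35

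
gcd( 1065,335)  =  5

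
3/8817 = 1/2939 =0.00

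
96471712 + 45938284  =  142409996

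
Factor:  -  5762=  - 2^1*43^1*67^1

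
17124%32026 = 17124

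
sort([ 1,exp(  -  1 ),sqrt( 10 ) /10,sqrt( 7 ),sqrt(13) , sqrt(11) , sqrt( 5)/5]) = [ sqrt(10 ) /10,exp( - 1 ), sqrt(5) /5, 1, sqrt( 7),sqrt(11), sqrt( 13 )] 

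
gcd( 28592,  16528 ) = 16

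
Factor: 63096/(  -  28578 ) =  - 956/433 = - 2^2*239^1* 433^( -1)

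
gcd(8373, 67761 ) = 3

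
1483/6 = 1483/6  =  247.17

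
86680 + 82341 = 169021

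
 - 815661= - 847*963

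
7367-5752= 1615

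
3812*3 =11436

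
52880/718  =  73 + 233/359 = 73.65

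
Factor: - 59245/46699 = - 85/67=- 5^1*17^1*67^( - 1 )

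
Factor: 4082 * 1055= 4306510 = 2^1*5^1*13^1*157^1 * 211^1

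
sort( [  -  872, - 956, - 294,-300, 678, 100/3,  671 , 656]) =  [ - 956, - 872, - 300 , - 294 , 100/3,  656, 671,678 ]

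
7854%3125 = 1604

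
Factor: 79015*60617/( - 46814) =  - 4789652255/46814 = - 2^(  -  1)*5^1*89^( - 1)*263^(-1)*15803^1*60617^1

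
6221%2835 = 551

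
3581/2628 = 3581/2628 = 1.36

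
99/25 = 99/25 = 3.96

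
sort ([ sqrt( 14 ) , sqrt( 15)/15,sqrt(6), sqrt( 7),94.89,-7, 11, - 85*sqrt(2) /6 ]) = [-85*sqrt(2) /6,  -  7,sqrt( 15) /15,sqrt( 6 ),  sqrt(7),sqrt( 14 ), 11,94.89 ] 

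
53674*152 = 8158448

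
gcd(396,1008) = 36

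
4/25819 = 4/25819 =0.00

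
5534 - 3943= 1591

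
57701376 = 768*75132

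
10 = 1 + 9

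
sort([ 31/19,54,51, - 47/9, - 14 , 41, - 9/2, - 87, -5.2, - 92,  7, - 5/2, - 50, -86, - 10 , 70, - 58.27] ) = [  -  92, - 87, -86, - 58.27, - 50, - 14, - 10 ,-47/9,-5.2,-9/2,  -  5/2,31/19, 7, 41, 51, 54, 70] 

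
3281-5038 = -1757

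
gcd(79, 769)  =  1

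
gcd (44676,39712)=4964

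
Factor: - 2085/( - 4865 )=3^1*7^ ( - 1) = 3/7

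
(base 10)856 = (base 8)1530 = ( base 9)1151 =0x358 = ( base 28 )12g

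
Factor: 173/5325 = 3^( - 1)*5^( - 2 )*71^( - 1) * 173^1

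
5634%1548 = 990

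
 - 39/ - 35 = 39/35 = 1.11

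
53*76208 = 4039024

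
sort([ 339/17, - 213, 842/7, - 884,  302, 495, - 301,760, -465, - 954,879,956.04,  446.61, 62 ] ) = [- 954,-884, - 465, - 301  ,-213,339/17,  62,  842/7,302 , 446.61,495,760,879, 956.04 ] 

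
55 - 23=32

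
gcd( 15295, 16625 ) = 665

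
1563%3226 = 1563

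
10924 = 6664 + 4260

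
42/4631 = 42/4631=0.01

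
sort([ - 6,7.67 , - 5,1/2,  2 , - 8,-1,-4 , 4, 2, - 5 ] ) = [ - 8, - 6, -5,-5, - 4,  -  1,1/2, 2 , 2,4,7.67 ]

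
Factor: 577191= 3^1 *421^1 * 457^1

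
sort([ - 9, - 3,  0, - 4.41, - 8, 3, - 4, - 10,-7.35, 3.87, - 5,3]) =[-10, - 9, - 8, - 7.35, - 5, - 4.41, - 4,-3, 0, 3  ,  3,  3.87] 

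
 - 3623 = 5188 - 8811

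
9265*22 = 203830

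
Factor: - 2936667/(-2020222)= 2^( - 1) * 3^1*79^1*163^( - 1)*6197^( - 1)*12391^1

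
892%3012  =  892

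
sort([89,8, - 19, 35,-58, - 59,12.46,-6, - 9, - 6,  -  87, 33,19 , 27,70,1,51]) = [  -  87, - 59, - 58, - 19 , - 9, - 6,-6, 1,8,12.46,19,  27,33,35,51, 70, 89]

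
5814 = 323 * 18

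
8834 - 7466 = 1368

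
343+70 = 413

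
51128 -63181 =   -  12053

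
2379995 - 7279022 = -4899027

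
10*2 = 20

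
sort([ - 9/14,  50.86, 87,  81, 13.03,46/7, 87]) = [ - 9/14,46/7,13.03,  50.86,81,87, 87 ]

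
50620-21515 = 29105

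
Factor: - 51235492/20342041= - 2^2* 7^1*11^1 * 166349^1 * 20342041^(-1 )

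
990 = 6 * 165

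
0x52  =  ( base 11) 75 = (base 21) 3j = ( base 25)37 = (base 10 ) 82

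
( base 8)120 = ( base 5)310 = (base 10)80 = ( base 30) 2k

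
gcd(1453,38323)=1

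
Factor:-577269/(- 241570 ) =693/290 =2^( - 1)*3^2*5^( - 1)*7^1*11^1*29^( - 1)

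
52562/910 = 57 + 346/455 = 57.76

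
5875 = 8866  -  2991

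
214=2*107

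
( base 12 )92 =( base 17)68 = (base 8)156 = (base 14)7C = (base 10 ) 110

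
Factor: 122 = 2^1*61^1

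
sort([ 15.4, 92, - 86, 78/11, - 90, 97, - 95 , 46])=[ - 95, - 90,-86, 78/11, 15.4, 46, 92, 97 ]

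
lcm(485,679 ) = 3395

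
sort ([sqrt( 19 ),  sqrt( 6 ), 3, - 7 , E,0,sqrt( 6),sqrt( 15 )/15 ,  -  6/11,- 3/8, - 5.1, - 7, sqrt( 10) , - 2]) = [ - 7 , - 7 , - 5.1, - 2, - 6/11, - 3/8, 0, sqrt( 15)/15, sqrt( 6 ),sqrt(6),E, 3,sqrt( 10) , sqrt( 19)]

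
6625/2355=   1325/471 = 2.81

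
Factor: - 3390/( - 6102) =3^ ( - 2)*5^1  =  5/9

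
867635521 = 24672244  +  842963277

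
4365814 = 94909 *46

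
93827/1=93827  =  93827.00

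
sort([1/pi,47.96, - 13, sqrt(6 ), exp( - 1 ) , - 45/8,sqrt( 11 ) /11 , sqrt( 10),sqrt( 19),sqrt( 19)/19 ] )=[ - 13, - 45/8, sqrt ( 19 ) /19,  sqrt(11 ) /11,1/pi,exp ( - 1 ),sqrt(6), sqrt(10 ),sqrt( 19),47.96]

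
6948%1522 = 860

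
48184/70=688 + 12/35 = 688.34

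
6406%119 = 99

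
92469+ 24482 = 116951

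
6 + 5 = 11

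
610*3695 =2253950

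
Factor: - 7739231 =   -  7739231^1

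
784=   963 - 179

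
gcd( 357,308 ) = 7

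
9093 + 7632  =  16725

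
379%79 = 63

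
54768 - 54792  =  -24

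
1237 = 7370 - 6133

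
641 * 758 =485878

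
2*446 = 892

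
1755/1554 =1 + 67/518 = 1.13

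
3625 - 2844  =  781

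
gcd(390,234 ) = 78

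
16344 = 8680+7664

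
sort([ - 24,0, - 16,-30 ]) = [ - 30, - 24,-16, 0 ]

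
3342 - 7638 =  - 4296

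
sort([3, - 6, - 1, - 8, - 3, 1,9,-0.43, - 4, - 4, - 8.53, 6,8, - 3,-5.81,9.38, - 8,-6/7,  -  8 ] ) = [ - 8.53, - 8, -8, - 8, - 6, - 5.81, - 4, - 4, - 3, - 3, - 1, - 6/7,- 0.43, 1,3,6,8,9, 9.38]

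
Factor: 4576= 2^5*11^1  *13^1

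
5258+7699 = 12957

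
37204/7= 5314  +  6/7 =5314.86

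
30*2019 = 60570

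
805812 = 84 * 9593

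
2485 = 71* 35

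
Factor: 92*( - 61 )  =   - 2^2*23^1*61^1=- 5612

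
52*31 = 1612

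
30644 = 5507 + 25137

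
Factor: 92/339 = 2^2*3^(-1 )*23^1 * 113^(-1 ) 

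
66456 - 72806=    - 6350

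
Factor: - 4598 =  - 2^1*11^2*19^1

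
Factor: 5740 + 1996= 2^3*967^1 = 7736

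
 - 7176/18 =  - 399+1/3 = - 398.67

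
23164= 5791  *4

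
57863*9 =520767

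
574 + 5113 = 5687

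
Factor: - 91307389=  - 91307389^1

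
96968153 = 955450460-858482307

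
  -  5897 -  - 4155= - 1742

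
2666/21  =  126  +  20/21 = 126.95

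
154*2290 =352660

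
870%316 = 238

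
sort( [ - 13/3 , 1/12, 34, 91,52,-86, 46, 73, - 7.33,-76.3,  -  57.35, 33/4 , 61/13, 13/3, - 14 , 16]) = [ - 86 , - 76.3, - 57.35,-14, - 7.33, - 13/3, 1/12, 13/3, 61/13, 33/4, 16,  34 , 46, 52,73, 91]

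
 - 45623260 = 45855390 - 91478650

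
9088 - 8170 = 918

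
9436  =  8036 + 1400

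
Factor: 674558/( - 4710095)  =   - 2^1*5^( - 1)*13^(-1) * 233^ (  -  1)*311^( -1)*337279^1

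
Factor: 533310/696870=3^( - 2)*89^( - 1)*613^1=613/801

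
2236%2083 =153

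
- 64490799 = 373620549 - 438111348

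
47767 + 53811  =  101578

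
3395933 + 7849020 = 11244953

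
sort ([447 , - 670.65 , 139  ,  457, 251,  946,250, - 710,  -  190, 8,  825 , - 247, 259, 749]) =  [ - 710, - 670.65, - 247, - 190, 8,  139, 250,251, 259,447, 457,749,  825 , 946] 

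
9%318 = 9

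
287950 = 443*650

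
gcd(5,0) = 5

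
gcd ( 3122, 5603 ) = 1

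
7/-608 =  - 1  +  601/608 = - 0.01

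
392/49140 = 14/1755 = 0.01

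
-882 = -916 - - 34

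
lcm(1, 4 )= 4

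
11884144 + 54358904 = 66243048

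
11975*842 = 10082950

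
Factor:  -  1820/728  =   - 2^ ( - 1)*5^1 = - 5/2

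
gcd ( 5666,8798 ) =2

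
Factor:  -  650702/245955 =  - 754/285 = - 2^1*3^ ( - 1 )*5^( - 1 )*13^1* 19^( - 1 )*29^1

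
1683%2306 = 1683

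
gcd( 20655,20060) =85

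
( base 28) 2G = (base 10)72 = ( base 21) 39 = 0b1001000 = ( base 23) 33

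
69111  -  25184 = 43927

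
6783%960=63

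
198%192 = 6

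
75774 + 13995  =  89769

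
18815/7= 2687 + 6/7 = 2687.86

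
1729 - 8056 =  - 6327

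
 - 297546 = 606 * ( - 491)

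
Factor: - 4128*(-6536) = 2^8 *3^1*19^1*43^2 = 26980608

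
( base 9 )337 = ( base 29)9G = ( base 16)115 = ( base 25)B2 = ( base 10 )277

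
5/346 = 5/346 = 0.01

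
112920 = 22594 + 90326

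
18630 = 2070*9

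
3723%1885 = 1838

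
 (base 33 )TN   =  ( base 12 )698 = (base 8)1724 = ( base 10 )980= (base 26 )1BI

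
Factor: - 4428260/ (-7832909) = 2^2*5^1*7^ ( - 1)*221413^1 * 1118987^ (-1)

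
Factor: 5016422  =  2^1* 2508211^1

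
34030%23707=10323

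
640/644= 160/161 = 0.99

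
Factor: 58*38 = 2204= 2^2*19^1*29^1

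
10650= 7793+2857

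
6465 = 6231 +234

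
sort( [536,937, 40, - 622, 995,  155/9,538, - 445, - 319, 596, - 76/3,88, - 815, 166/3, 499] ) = [ - 815, - 622, -445, - 319, - 76/3,155/9,40,166/3, 88,  499, 536,  538, 596, 937,995 ] 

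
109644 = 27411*4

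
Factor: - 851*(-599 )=509749 = 23^1*37^1*599^1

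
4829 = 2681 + 2148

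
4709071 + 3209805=7918876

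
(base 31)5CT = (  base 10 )5206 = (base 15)1821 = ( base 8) 12126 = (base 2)1010001010110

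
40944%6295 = 3174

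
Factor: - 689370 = -2^1*3^1*5^1*11^1*2089^1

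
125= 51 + 74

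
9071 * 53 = 480763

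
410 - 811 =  - 401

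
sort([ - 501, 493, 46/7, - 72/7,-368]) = [ -501, - 368,-72/7,46/7, 493 ]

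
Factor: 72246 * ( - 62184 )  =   - 4492545264 =- 2^4*3^2*2591^1 * 12041^1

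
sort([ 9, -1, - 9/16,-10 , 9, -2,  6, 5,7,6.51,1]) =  [ - 10, -2, - 1, - 9/16,1, 5, 6,6.51,7,9,9 ]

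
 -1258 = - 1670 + 412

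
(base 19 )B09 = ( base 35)38P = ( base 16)f8c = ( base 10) 3980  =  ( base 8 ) 7614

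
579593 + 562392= 1141985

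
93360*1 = 93360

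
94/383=94/383 = 0.25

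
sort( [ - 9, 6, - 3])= [-9, - 3, 6] 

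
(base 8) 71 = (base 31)1Q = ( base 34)1N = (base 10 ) 57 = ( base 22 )2D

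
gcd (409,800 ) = 1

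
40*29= 1160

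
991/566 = 991/566 =1.75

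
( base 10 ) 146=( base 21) 6k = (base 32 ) 4I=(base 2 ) 10010010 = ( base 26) 5g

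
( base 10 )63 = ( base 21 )30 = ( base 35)1s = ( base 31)21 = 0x3f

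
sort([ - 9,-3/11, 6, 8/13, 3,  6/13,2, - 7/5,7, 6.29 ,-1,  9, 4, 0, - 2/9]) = [ - 9, - 7/5 , - 1,- 3/11,-2/9,0,6/13, 8/13, 2, 3, 4, 6, 6.29,7, 9]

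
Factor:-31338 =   -  2^1*  3^2*1741^1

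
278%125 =28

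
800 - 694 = 106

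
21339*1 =21339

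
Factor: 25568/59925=32/75 = 2^5 * 3^(-1 ) * 5^( - 2) 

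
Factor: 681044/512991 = 2^2*3^( - 2 ) * 7^1 * 13^1 * 1871^1*56999^( - 1) 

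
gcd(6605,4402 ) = 1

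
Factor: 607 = 607^1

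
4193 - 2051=2142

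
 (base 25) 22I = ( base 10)1318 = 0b10100100110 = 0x526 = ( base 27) 1lm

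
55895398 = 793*70486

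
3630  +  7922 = 11552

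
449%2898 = 449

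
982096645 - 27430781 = 954665864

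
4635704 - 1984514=2651190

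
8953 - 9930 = -977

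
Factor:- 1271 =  - 31^1*41^1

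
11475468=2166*5298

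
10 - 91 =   -  81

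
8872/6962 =4436/3481 = 1.27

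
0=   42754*0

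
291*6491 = 1888881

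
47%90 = 47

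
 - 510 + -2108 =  - 2618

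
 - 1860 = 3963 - 5823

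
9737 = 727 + 9010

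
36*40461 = 1456596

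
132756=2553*52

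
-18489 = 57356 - 75845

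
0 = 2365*0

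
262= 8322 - 8060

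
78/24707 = 78/24707= 0.00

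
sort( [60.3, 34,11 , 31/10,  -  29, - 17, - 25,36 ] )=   [ - 29, - 25,-17,31/10 , 11 , 34, 36, 60.3] 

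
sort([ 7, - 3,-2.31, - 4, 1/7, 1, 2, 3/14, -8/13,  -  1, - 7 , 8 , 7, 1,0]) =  [ - 7, - 4, - 3, - 2.31, - 1, - 8/13,0, 1/7, 3/14, 1, 1,2, 7, 7, 8]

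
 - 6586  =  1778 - 8364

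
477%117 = 9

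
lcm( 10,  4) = 20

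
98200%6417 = 1945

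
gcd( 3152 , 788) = 788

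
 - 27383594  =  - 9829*2786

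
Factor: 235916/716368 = 58979/179092 = 2^ ( - 2 ) *44773^( - 1)*58979^1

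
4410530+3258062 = 7668592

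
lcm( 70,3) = 210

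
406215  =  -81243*( - 5)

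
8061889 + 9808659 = 17870548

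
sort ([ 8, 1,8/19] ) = [ 8/19,1,8 ] 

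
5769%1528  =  1185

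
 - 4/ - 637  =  4/637=0.01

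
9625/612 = 15 + 445/612 =15.73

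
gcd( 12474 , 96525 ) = 297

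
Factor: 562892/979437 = 2^2*3^( - 1 )*11^2*1163^1  *  326479^(-1)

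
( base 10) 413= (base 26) FN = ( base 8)635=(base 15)1c8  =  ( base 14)217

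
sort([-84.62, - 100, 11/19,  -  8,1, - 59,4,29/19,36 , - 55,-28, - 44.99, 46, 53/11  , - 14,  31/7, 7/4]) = [ - 100, - 84.62, -59, - 55 , - 44.99,-28,- 14, - 8,11/19,  1, 29/19,7/4, 4, 31/7 , 53/11, 36,46]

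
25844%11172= 3500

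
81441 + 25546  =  106987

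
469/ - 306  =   - 2 + 143/306  =  -1.53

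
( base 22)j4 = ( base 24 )he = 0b110100110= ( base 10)422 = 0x1A6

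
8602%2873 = 2856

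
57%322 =57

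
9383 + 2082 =11465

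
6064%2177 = 1710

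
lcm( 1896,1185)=9480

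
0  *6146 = 0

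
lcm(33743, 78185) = 3205585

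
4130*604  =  2494520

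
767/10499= 767/10499 =0.07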